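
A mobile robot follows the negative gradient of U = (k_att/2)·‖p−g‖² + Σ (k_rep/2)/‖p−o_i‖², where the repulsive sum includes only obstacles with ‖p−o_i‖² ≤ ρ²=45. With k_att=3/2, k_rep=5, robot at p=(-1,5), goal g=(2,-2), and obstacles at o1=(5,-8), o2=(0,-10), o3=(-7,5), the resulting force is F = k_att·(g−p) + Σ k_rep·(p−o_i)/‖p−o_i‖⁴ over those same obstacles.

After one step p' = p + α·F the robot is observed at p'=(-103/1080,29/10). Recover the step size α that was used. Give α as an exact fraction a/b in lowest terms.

F_att = 3/2·(g−p) = 3/2·(3,-7) = (4.5000,-10.5000)
o1: d²=205 > ρ²=45 → inactive
o2: d²=226 > ρ²=45 → inactive
o3: d²=36 ≤ ρ²=45; F_rep = 5·(6,0)/36² = (0.0231,0.0000)
F = F_att + ΣF_rep = (4.5231,-10.5000)
Δp = p'−p = (0.9046,-2.1000); α = Δx/Fx = (977/1080) / (977/216) = 1/5
check: Δy/Fy = (-21/10) / (-21/2) = 1/5 ✓

α = 1/5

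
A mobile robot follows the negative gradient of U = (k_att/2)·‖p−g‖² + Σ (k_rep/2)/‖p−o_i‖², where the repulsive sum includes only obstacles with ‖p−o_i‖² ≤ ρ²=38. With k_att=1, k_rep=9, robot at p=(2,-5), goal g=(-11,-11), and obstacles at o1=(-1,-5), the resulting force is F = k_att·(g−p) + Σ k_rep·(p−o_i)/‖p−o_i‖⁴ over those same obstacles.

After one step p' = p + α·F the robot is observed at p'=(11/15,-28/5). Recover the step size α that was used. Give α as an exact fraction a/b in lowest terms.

F_att = 1·(g−p) = 1·(-13,-6) = (-13.0000,-6.0000)
o1: d²=9 ≤ ρ²=38; F_rep = 9·(3,0)/9² = (0.3333,0.0000)
F = F_att + ΣF_rep = (-12.6667,-6.0000)
Δp = p'−p = (-1.2667,-0.6000); α = Δx/Fx = (-19/15) / (-38/3) = 1/10
check: Δy/Fy = (-3/5) / (-6) = 1/10 ✓

α = 1/10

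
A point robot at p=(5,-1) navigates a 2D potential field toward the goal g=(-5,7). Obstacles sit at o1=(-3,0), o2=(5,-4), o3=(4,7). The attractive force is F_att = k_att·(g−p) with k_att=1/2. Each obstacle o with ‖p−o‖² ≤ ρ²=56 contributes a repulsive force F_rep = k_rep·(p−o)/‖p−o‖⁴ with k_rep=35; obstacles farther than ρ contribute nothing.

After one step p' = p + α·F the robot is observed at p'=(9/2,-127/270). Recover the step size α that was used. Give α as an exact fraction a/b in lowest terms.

α = 1/10

F_att = 1/2·(g−p) = 1/2·(-10,8) = (-5.0000,4.0000)
o1: d²=65 > ρ²=56 → inactive
o2: d²=9 ≤ ρ²=56; F_rep = 35·(0,3)/9² = (0.0000,1.2963)
o3: d²=65 > ρ²=56 → inactive
F = F_att + ΣF_rep = (-5.0000,5.2963)
Δp = p'−p = (-0.5000,0.5296); α = Δx/Fx = (-1/2) / (-5) = 1/10
check: Δy/Fy = (143/270) / (143/27) = 1/10 ✓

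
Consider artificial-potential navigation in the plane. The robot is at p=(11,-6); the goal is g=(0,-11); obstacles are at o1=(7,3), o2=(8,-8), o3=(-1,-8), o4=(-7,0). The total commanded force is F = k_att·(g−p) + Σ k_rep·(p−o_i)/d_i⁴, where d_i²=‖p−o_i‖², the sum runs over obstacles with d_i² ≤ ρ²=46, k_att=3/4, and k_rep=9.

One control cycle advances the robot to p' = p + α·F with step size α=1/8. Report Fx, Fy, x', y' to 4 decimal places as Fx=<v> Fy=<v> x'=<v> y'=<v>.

Fx=-8.0902 Fy=-3.6435 x'=9.9887 y'=-6.4554

F_att = 3/4·(g−p) = 3/4·(-11,-5) = (-8.2500,-3.7500)
o1: d²=97 > ρ²=46 → inactive
o2: d²=13 ≤ ρ²=46; F_rep = 9·(3,2)/13² = (0.1598,0.1065)
o3: d²=148 > ρ²=46 → inactive
o4: d²=360 > ρ²=46 → inactive
F = F_att + ΣF_rep = (-8.0902,-3.6435)
p' = p + 1/8·F = (9.9887,-6.4554)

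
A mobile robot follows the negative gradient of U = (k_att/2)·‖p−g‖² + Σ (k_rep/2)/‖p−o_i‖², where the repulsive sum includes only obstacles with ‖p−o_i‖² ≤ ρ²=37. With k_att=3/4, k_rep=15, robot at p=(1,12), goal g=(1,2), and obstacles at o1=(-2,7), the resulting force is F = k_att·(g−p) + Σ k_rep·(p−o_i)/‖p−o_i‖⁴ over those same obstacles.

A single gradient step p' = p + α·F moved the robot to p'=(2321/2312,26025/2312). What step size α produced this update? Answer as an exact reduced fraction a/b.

F_att = 3/4·(g−p) = 3/4·(0,-10) = (0.0000,-7.5000)
o1: d²=34 ≤ ρ²=37; F_rep = 15·(3,5)/34² = (0.0389,0.0649)
F = F_att + ΣF_rep = (0.0389,-7.4351)
Δp = p'−p = (0.0039,-0.7435); α = Δx/Fx = (9/2312) / (45/1156) = 1/10
check: Δy/Fy = (-1719/2312) / (-8595/1156) = 1/10 ✓

α = 1/10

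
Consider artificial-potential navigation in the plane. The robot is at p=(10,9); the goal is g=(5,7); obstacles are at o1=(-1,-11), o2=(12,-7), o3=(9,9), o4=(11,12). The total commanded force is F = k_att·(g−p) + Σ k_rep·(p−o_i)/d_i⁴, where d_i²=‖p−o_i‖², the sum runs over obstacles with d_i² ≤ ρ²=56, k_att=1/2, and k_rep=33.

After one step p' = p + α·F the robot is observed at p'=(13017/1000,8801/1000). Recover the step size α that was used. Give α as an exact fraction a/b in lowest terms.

F_att = 1/2·(g−p) = 1/2·(-5,-2) = (-2.5000,-1.0000)
o1: d²=521 > ρ²=56 → inactive
o2: d²=260 > ρ²=56 → inactive
o3: d²=1 ≤ ρ²=56; F_rep = 33·(1,0)/1² = (33.0000,0.0000)
o4: d²=10 ≤ ρ²=56; F_rep = 33·(-1,-3)/10² = (-0.3300,-0.9900)
F = F_att + ΣF_rep = (30.1700,-1.9900)
Δp = p'−p = (3.0170,-0.1990); α = Δx/Fx = (3017/1000) / (3017/100) = 1/10
check: Δy/Fy = (-199/1000) / (-199/100) = 1/10 ✓

α = 1/10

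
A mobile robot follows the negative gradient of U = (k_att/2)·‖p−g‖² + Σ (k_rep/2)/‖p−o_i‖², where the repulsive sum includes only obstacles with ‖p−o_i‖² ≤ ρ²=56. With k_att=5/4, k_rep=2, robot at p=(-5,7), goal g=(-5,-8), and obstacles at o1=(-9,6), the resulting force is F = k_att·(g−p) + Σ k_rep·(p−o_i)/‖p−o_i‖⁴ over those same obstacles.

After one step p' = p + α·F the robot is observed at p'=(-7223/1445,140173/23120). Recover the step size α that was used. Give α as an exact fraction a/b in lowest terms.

α = 1/20

F_att = 5/4·(g−p) = 5/4·(0,-15) = (0.0000,-18.7500)
o1: d²=17 ≤ ρ²=56; F_rep = 2·(4,1)/17² = (0.0277,0.0069)
F = F_att + ΣF_rep = (0.0277,-18.7431)
Δp = p'−p = (0.0014,-0.9372); α = Δx/Fx = (2/1445) / (8/289) = 1/20
check: Δy/Fy = (-21667/23120) / (-21667/1156) = 1/20 ✓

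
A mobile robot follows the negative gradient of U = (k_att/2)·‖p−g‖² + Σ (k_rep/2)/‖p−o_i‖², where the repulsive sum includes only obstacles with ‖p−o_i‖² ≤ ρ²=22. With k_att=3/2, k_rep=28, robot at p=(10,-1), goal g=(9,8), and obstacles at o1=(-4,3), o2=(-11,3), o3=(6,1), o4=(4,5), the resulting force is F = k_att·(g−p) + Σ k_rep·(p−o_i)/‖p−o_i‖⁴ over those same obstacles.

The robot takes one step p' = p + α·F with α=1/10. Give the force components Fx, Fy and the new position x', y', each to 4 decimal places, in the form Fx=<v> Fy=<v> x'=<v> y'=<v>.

F_att = 3/2·(g−p) = 3/2·(-1,9) = (-1.5000,13.5000)
o1: d²=212 > ρ²=22 → inactive
o2: d²=457 > ρ²=22 → inactive
o3: d²=20 ≤ ρ²=22; F_rep = 28·(4,-2)/20² = (0.2800,-0.1400)
o4: d²=72 > ρ²=22 → inactive
F = F_att + ΣF_rep = (-1.2200,13.3600)
p' = p + 1/10·F = (9.8780,0.3360)

Fx=-1.2200 Fy=13.3600 x'=9.8780 y'=0.3360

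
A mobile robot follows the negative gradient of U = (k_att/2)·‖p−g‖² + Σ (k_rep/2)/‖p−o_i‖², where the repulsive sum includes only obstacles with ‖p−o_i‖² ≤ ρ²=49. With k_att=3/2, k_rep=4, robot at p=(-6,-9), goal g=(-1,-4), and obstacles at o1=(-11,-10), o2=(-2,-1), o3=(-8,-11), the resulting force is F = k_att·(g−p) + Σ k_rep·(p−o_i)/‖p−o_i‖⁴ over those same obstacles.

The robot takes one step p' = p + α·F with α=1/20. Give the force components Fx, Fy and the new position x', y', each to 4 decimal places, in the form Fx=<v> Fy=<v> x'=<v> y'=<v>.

F_att = 3/2·(g−p) = 3/2·(5,5) = (7.5000,7.5000)
o1: d²=26 ≤ ρ²=49; F_rep = 4·(5,1)/26² = (0.0296,0.0059)
o2: d²=80 > ρ²=49 → inactive
o3: d²=8 ≤ ρ²=49; F_rep = 4·(2,2)/8² = (0.1250,0.1250)
F = F_att + ΣF_rep = (7.6546,7.6309)
p' = p + 1/20·F = (-5.6173,-8.6185)

Fx=7.6546 Fy=7.6309 x'=-5.6173 y'=-8.6185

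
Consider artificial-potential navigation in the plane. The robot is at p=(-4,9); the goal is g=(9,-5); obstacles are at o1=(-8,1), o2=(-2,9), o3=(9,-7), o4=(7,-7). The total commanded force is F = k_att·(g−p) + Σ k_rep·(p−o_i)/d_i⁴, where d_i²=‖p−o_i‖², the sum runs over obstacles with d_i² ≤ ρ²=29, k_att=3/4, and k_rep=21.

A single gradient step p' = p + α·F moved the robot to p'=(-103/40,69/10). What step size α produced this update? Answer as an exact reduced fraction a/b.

α = 1/5

F_att = 3/4·(g−p) = 3/4·(13,-14) = (9.7500,-10.5000)
o1: d²=80 > ρ²=29 → inactive
o2: d²=4 ≤ ρ²=29; F_rep = 21·(-2,0)/4² = (-2.6250,0.0000)
o3: d²=425 > ρ²=29 → inactive
o4: d²=377 > ρ²=29 → inactive
F = F_att + ΣF_rep = (7.1250,-10.5000)
Δp = p'−p = (1.4250,-2.1000); α = Δx/Fx = (57/40) / (57/8) = 1/5
check: Δy/Fy = (-21/10) / (-21/2) = 1/5 ✓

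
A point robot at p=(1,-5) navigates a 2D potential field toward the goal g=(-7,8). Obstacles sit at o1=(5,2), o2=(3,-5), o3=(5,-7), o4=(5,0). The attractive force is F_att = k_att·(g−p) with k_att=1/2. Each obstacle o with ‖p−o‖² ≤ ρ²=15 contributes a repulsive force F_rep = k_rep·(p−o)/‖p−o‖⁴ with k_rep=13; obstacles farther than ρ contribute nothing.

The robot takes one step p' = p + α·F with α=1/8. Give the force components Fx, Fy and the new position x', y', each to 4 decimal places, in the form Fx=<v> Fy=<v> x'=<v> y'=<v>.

F_att = 1/2·(g−p) = 1/2·(-8,13) = (-4.0000,6.5000)
o1: d²=65 > ρ²=15 → inactive
o2: d²=4 ≤ ρ²=15; F_rep = 13·(-2,0)/4² = (-1.6250,0.0000)
o3: d²=20 > ρ²=15 → inactive
o4: d²=41 > ρ²=15 → inactive
F = F_att + ΣF_rep = (-5.6250,6.5000)
p' = p + 1/8·F = (0.2969,-4.1875)

Fx=-5.6250 Fy=6.5000 x'=0.2969 y'=-4.1875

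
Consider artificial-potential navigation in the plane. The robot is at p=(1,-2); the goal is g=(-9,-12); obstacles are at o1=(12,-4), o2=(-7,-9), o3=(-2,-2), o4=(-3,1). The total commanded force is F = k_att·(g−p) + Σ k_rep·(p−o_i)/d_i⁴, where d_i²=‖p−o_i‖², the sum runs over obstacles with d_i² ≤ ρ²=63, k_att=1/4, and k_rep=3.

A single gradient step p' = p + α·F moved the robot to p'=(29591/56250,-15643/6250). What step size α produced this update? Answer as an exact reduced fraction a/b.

F_att = 1/4·(g−p) = 1/4·(-10,-10) = (-2.5000,-2.5000)
o1: d²=125 > ρ²=63 → inactive
o2: d²=113 > ρ²=63 → inactive
o3: d²=9 ≤ ρ²=63; F_rep = 3·(3,0)/9² = (0.1111,0.0000)
o4: d²=25 ≤ ρ²=63; F_rep = 3·(4,-3)/25² = (0.0192,-0.0144)
F = F_att + ΣF_rep = (-2.3697,-2.5144)
Δp = p'−p = (-0.4739,-0.5029); α = Δx/Fx = (-26659/56250) / (-26659/11250) = 1/5
check: Δy/Fy = (-3143/6250) / (-3143/1250) = 1/5 ✓

α = 1/5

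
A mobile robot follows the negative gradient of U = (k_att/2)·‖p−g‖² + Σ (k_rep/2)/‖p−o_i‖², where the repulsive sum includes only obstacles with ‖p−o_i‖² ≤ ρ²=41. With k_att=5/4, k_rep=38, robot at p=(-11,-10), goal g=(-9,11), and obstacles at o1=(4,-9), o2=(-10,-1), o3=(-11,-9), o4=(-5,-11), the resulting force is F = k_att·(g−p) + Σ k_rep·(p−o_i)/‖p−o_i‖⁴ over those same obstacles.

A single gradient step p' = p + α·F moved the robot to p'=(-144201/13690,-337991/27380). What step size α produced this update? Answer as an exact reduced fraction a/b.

α = 1/5

F_att = 5/4·(g−p) = 5/4·(2,21) = (2.5000,26.2500)
o1: d²=226 > ρ²=41 → inactive
o2: d²=82 > ρ²=41 → inactive
o3: d²=1 ≤ ρ²=41; F_rep = 38·(0,-1)/1² = (0.0000,-38.0000)
o4: d²=37 ≤ ρ²=41; F_rep = 38·(-6,1)/37² = (-0.1665,0.0278)
F = F_att + ΣF_rep = (2.3335,-11.7222)
Δp = p'−p = (0.4667,-2.3444); α = Δx/Fx = (6389/13690) / (6389/2738) = 1/5
check: Δy/Fy = (-64191/27380) / (-64191/5476) = 1/5 ✓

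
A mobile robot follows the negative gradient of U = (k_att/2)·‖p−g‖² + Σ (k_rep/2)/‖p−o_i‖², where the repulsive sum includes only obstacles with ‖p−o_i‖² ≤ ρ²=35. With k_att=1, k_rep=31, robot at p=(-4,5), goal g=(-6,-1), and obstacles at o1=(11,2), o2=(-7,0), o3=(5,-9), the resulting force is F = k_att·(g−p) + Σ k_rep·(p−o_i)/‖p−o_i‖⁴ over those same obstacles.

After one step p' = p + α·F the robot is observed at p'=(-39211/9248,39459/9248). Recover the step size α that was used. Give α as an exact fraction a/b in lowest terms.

F_att = 1·(g−p) = 1·(-2,-6) = (-2.0000,-6.0000)
o1: d²=234 > ρ²=35 → inactive
o2: d²=34 ≤ ρ²=35; F_rep = 31·(3,5)/34² = (0.0804,0.1341)
o3: d²=277 > ρ²=35 → inactive
F = F_att + ΣF_rep = (-1.9196,-5.8659)
Δp = p'−p = (-0.2399,-0.7332); α = Δx/Fx = (-2219/9248) / (-2219/1156) = 1/8
check: Δy/Fy = (-6781/9248) / (-6781/1156) = 1/8 ✓

α = 1/8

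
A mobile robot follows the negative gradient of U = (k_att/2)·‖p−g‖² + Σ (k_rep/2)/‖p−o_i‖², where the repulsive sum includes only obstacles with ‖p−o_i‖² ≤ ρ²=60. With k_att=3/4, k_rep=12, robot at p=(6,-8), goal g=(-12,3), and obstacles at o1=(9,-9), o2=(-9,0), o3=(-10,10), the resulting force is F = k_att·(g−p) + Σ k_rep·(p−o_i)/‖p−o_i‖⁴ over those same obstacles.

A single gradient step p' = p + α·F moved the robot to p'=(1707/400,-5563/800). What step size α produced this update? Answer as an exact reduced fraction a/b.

α = 1/8

F_att = 3/4·(g−p) = 3/4·(-18,11) = (-13.5000,8.2500)
o1: d²=10 ≤ ρ²=60; F_rep = 12·(-3,1)/10² = (-0.3600,0.1200)
o2: d²=289 > ρ²=60 → inactive
o3: d²=580 > ρ²=60 → inactive
F = F_att + ΣF_rep = (-13.8600,8.3700)
Δp = p'−p = (-1.7325,1.0462); α = Δx/Fx = (-693/400) / (-693/50) = 1/8
check: Δy/Fy = (837/800) / (837/100) = 1/8 ✓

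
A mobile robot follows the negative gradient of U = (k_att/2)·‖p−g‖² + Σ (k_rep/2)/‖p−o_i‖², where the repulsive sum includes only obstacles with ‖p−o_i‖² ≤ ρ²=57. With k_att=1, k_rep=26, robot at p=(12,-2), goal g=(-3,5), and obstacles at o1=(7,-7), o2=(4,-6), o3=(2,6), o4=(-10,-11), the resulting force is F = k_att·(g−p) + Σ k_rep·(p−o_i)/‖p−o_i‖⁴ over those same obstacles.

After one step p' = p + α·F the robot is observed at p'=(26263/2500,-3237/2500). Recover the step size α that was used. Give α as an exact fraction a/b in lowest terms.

F_att = 1·(g−p) = 1·(-15,7) = (-15.0000,7.0000)
o1: d²=50 ≤ ρ²=57; F_rep = 26·(5,5)/50² = (0.0520,0.0520)
o2: d²=80 > ρ²=57 → inactive
o3: d²=164 > ρ²=57 → inactive
o4: d²=565 > ρ²=57 → inactive
F = F_att + ΣF_rep = (-14.9480,7.0520)
Δp = p'−p = (-1.4948,0.7052); α = Δx/Fx = (-3737/2500) / (-3737/250) = 1/10
check: Δy/Fy = (1763/2500) / (1763/250) = 1/10 ✓

α = 1/10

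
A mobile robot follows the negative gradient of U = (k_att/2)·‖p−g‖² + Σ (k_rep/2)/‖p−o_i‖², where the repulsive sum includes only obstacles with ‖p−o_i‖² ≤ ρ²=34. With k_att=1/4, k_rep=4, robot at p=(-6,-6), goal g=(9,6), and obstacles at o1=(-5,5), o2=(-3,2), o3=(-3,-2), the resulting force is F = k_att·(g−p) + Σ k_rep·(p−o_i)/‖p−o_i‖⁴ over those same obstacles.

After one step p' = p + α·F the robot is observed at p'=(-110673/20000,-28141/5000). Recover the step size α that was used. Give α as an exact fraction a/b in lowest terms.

α = 1/8

F_att = 1/4·(g−p) = 1/4·(15,12) = (3.7500,3.0000)
o1: d²=122 > ρ²=34 → inactive
o2: d²=73 > ρ²=34 → inactive
o3: d²=25 ≤ ρ²=34; F_rep = 4·(-3,-4)/25² = (-0.0192,-0.0256)
F = F_att + ΣF_rep = (3.7308,2.9744)
Δp = p'−p = (0.4663,0.3718); α = Δx/Fx = (9327/20000) / (9327/2500) = 1/8
check: Δy/Fy = (1859/5000) / (1859/625) = 1/8 ✓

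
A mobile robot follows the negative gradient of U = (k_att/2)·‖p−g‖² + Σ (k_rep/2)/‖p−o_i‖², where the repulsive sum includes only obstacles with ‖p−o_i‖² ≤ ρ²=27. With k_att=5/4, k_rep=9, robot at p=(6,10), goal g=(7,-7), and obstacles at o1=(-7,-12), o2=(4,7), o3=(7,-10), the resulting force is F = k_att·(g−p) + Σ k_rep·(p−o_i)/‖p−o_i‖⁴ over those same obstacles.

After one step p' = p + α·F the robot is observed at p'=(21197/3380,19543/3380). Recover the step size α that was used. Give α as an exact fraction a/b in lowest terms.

F_att = 5/4·(g−p) = 5/4·(1,-17) = (1.2500,-21.2500)
o1: d²=653 > ρ²=27 → inactive
o2: d²=13 ≤ ρ²=27; F_rep = 9·(2,3)/13² = (0.1065,0.1598)
o3: d²=401 > ρ²=27 → inactive
F = F_att + ΣF_rep = (1.3565,-21.0902)
Δp = p'−p = (0.2713,-4.2180); α = Δx/Fx = (917/3380) / (917/676) = 1/5
check: Δy/Fy = (-14257/3380) / (-14257/676) = 1/5 ✓

α = 1/5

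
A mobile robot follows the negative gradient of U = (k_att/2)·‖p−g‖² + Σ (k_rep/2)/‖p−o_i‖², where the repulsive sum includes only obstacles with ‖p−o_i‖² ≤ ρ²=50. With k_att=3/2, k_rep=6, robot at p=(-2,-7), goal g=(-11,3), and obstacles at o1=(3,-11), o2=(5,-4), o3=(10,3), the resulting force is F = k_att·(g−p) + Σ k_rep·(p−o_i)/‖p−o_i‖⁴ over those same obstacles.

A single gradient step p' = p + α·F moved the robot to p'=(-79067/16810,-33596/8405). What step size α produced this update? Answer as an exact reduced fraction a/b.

F_att = 3/2·(g−p) = 3/2·(-9,10) = (-13.5000,15.0000)
o1: d²=41 ≤ ρ²=50; F_rep = 6·(-5,4)/41² = (-0.0178,0.0143)
o2: d²=58 > ρ²=50 → inactive
o3: d²=244 > ρ²=50 → inactive
F = F_att + ΣF_rep = (-13.5178,15.0143)
Δp = p'−p = (-2.7036,3.0029); α = Δx/Fx = (-45447/16810) / (-45447/3362) = 1/5
check: Δy/Fy = (25239/8405) / (25239/1681) = 1/5 ✓

α = 1/5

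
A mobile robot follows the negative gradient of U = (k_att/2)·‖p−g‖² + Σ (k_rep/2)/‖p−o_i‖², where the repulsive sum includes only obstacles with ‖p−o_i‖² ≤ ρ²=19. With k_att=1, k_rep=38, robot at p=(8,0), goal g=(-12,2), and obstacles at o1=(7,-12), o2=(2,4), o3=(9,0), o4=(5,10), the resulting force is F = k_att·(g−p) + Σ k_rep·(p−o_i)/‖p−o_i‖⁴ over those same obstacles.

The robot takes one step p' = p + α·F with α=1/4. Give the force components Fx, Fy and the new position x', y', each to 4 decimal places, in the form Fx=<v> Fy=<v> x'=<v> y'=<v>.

Fx=-58.0000 Fy=2.0000 x'=-6.5000 y'=0.5000

F_att = 1·(g−p) = 1·(-20,2) = (-20.0000,2.0000)
o1: d²=145 > ρ²=19 → inactive
o2: d²=52 > ρ²=19 → inactive
o3: d²=1 ≤ ρ²=19; F_rep = 38·(-1,0)/1² = (-38.0000,0.0000)
o4: d²=109 > ρ²=19 → inactive
F = F_att + ΣF_rep = (-58.0000,2.0000)
p' = p + 1/4·F = (-6.5000,0.5000)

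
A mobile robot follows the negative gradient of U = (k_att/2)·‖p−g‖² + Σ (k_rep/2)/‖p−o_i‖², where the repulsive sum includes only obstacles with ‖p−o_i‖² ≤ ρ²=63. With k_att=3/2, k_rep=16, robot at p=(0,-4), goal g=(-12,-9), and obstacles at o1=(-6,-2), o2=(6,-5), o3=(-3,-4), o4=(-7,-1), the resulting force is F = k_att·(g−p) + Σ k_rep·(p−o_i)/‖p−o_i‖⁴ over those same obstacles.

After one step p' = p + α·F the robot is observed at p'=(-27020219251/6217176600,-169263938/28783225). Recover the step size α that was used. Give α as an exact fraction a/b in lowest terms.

F_att = 3/2·(g−p) = 3/2·(-12,-5) = (-18.0000,-7.5000)
o1: d²=40 ≤ ρ²=63; F_rep = 16·(6,-2)/40² = (0.0600,-0.0200)
o2: d²=37 ≤ ρ²=63; F_rep = 16·(-6,1)/37² = (-0.0701,0.0117)
o3: d²=9 ≤ ρ²=63; F_rep = 16·(3,0)/9² = (0.5926,0.0000)
o4: d²=58 ≤ ρ²=63; F_rep = 16·(7,-3)/58² = (0.0333,-0.0143)
F = F_att + ΣF_rep = (-17.3842,-7.5226)
Δp = p'−p = (-4.3461,-1.8806); α = Δx/Fx = (-27020219251/6217176600) / (-27020219251/1554294150) = 1/4
check: Δy/Fy = (-54131038/28783225) / (-216524152/28783225) = 1/4 ✓

α = 1/4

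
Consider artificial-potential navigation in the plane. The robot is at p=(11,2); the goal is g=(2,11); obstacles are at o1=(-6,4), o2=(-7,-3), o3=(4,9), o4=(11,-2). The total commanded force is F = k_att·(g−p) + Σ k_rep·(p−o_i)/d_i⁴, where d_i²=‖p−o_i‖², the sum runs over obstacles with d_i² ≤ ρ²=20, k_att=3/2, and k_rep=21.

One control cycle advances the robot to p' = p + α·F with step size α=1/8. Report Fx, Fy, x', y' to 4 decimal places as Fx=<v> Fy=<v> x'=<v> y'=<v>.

Fx=-13.5000 Fy=13.8281 x'=9.3125 y'=3.7285

F_att = 3/2·(g−p) = 3/2·(-9,9) = (-13.5000,13.5000)
o1: d²=293 > ρ²=20 → inactive
o2: d²=349 > ρ²=20 → inactive
o3: d²=98 > ρ²=20 → inactive
o4: d²=16 ≤ ρ²=20; F_rep = 21·(0,4)/16² = (0.0000,0.3281)
F = F_att + ΣF_rep = (-13.5000,13.8281)
p' = p + 1/8·F = (9.3125,3.7285)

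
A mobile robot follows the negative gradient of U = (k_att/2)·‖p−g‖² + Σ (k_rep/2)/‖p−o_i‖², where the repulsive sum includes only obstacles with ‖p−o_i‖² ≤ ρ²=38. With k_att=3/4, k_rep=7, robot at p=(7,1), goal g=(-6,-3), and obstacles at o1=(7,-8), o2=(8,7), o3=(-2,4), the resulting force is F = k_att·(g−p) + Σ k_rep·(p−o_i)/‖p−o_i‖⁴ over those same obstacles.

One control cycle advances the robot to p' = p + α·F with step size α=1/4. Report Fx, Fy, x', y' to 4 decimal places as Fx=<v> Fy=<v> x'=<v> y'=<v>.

Fx=-9.7551 Fy=-3.0307 x'=4.5612 y'=0.2423

F_att = 3/4·(g−p) = 3/4·(-13,-4) = (-9.7500,-3.0000)
o1: d²=81 > ρ²=38 → inactive
o2: d²=37 ≤ ρ²=38; F_rep = 7·(-1,-6)/37² = (-0.0051,-0.0307)
o3: d²=90 > ρ²=38 → inactive
F = F_att + ΣF_rep = (-9.7551,-3.0307)
p' = p + 1/4·F = (4.5612,0.2423)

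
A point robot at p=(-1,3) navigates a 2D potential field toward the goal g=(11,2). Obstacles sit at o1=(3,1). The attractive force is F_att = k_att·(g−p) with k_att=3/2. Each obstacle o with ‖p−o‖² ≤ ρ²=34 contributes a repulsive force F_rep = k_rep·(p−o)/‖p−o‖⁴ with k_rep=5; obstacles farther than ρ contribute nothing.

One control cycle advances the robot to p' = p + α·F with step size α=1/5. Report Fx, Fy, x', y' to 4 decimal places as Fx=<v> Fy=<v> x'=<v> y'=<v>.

Fx=17.9500 Fy=-1.4750 x'=2.5900 y'=2.7050

F_att = 3/2·(g−p) = 3/2·(12,-1) = (18.0000,-1.5000)
o1: d²=20 ≤ ρ²=34; F_rep = 5·(-4,2)/20² = (-0.0500,0.0250)
F = F_att + ΣF_rep = (17.9500,-1.4750)
p' = p + 1/5·F = (2.5900,2.7050)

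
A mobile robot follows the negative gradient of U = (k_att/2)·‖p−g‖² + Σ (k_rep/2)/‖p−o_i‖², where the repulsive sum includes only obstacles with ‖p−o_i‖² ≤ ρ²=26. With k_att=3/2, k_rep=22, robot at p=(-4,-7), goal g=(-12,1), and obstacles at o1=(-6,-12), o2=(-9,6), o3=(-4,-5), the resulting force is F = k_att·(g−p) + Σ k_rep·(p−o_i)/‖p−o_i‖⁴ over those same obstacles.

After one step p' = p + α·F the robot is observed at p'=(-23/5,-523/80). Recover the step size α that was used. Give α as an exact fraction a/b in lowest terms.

α = 1/20

F_att = 3/2·(g−p) = 3/2·(-8,8) = (-12.0000,12.0000)
o1: d²=29 > ρ²=26 → inactive
o2: d²=194 > ρ²=26 → inactive
o3: d²=4 ≤ ρ²=26; F_rep = 22·(0,-2)/4² = (0.0000,-2.7500)
F = F_att + ΣF_rep = (-12.0000,9.2500)
Δp = p'−p = (-0.6000,0.4625); α = Δx/Fx = (-3/5) / (-12) = 1/20
check: Δy/Fy = (37/80) / (37/4) = 1/20 ✓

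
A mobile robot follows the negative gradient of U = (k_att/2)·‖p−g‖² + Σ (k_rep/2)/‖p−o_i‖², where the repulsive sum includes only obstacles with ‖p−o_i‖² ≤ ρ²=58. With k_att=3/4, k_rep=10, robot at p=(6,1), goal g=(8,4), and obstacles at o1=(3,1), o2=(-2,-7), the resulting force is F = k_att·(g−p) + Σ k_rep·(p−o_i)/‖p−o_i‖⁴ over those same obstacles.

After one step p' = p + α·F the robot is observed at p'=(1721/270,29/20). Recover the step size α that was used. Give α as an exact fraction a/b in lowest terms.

F_att = 3/4·(g−p) = 3/4·(2,3) = (1.5000,2.2500)
o1: d²=9 ≤ ρ²=58; F_rep = 10·(3,0)/9² = (0.3704,0.0000)
o2: d²=128 > ρ²=58 → inactive
F = F_att + ΣF_rep = (1.8704,2.2500)
Δp = p'−p = (0.3741,0.4500); α = Δx/Fx = (101/270) / (101/54) = 1/5
check: Δy/Fy = (9/20) / (9/4) = 1/5 ✓

α = 1/5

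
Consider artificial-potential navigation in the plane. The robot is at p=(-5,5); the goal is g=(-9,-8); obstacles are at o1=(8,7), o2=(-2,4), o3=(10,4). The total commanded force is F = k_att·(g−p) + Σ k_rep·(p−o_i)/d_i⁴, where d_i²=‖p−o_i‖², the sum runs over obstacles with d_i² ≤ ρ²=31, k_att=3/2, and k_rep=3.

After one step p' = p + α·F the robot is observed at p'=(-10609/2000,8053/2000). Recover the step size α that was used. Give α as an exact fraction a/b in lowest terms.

F_att = 3/2·(g−p) = 3/2·(-4,-13) = (-6.0000,-19.5000)
o1: d²=173 > ρ²=31 → inactive
o2: d²=10 ≤ ρ²=31; F_rep = 3·(-3,1)/10² = (-0.0900,0.0300)
o3: d²=226 > ρ²=31 → inactive
F = F_att + ΣF_rep = (-6.0900,-19.4700)
Δp = p'−p = (-0.3045,-0.9735); α = Δx/Fx = (-609/2000) / (-609/100) = 1/20
check: Δy/Fy = (-1947/2000) / (-1947/100) = 1/20 ✓

α = 1/20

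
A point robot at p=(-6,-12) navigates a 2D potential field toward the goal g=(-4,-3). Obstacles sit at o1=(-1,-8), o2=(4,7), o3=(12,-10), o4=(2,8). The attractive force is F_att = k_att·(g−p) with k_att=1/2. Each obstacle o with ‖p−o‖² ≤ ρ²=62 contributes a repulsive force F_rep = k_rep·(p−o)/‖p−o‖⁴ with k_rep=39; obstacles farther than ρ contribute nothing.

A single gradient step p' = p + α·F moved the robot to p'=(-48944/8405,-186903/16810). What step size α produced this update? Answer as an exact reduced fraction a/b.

F_att = 1/2·(g−p) = 1/2·(2,9) = (1.0000,4.5000)
o1: d²=41 ≤ ρ²=62; F_rep = 39·(-5,-4)/41² = (-0.1160,-0.0928)
o2: d²=461 > ρ²=62 → inactive
o3: d²=328 > ρ²=62 → inactive
o4: d²=464 > ρ²=62 → inactive
F = F_att + ΣF_rep = (0.8840,4.4072)
Δp = p'−p = (0.1768,0.8814); α = Δx/Fx = (1486/8405) / (1486/1681) = 1/5
check: Δy/Fy = (14817/16810) / (14817/3362) = 1/5 ✓

α = 1/5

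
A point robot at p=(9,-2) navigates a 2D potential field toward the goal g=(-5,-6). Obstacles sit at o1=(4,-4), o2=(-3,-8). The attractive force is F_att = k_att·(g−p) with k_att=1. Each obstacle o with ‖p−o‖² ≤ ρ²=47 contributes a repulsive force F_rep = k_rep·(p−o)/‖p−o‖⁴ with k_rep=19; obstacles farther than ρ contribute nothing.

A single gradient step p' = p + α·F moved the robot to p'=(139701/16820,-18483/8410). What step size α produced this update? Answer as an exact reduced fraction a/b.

F_att = 1·(g−p) = 1·(-14,-4) = (-14.0000,-4.0000)
o1: d²=29 ≤ ρ²=47; F_rep = 19·(5,2)/29² = (0.1130,0.0452)
o2: d²=180 > ρ²=47 → inactive
F = F_att + ΣF_rep = (-13.8870,-3.9548)
Δp = p'−p = (-0.6944,-0.1977); α = Δx/Fx = (-11679/16820) / (-11679/841) = 1/20
check: Δy/Fy = (-1663/8410) / (-3326/841) = 1/20 ✓

α = 1/20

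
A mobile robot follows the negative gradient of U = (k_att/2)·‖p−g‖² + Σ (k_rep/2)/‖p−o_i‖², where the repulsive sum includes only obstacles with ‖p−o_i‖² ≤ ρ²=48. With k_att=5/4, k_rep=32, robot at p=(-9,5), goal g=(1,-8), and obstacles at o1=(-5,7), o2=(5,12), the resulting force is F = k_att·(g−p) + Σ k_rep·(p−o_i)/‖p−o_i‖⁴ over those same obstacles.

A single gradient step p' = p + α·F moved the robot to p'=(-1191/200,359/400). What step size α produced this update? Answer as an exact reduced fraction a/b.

α = 1/4

F_att = 5/4·(g−p) = 5/4·(10,-13) = (12.5000,-16.2500)
o1: d²=20 ≤ ρ²=48; F_rep = 32·(-4,-2)/20² = (-0.3200,-0.1600)
o2: d²=245 > ρ²=48 → inactive
F = F_att + ΣF_rep = (12.1800,-16.4100)
Δp = p'−p = (3.0450,-4.1025); α = Δx/Fx = (609/200) / (609/50) = 1/4
check: Δy/Fy = (-1641/400) / (-1641/100) = 1/4 ✓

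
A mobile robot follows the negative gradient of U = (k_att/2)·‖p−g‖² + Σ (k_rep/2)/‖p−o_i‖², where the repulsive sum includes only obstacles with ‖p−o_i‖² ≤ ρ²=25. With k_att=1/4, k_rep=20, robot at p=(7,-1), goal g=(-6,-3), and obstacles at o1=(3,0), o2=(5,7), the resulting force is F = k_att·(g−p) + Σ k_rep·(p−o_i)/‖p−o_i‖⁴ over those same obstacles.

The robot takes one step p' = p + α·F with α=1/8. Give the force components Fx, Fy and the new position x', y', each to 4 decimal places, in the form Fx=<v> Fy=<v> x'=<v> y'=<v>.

F_att = 1/4·(g−p) = 1/4·(-13,-2) = (-3.2500,-0.5000)
o1: d²=17 ≤ ρ²=25; F_rep = 20·(4,-1)/17² = (0.2768,-0.0692)
o2: d²=68 > ρ²=25 → inactive
F = F_att + ΣF_rep = (-2.9732,-0.5692)
p' = p + 1/8·F = (6.6284,-1.0712)

Fx=-2.9732 Fy=-0.5692 x'=6.6284 y'=-1.0712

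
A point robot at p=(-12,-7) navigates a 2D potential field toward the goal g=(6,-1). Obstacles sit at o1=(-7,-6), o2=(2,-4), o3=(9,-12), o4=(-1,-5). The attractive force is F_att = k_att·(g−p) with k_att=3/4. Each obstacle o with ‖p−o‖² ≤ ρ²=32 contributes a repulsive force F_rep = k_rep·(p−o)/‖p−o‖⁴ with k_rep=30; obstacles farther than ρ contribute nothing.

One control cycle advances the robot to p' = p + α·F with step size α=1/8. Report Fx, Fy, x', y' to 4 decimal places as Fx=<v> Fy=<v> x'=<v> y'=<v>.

F_att = 3/4·(g−p) = 3/4·(18,6) = (13.5000,4.5000)
o1: d²=26 ≤ ρ²=32; F_rep = 30·(-5,-1)/26² = (-0.2219,-0.0444)
o2: d²=205 > ρ²=32 → inactive
o3: d²=466 > ρ²=32 → inactive
o4: d²=125 > ρ²=32 → inactive
F = F_att + ΣF_rep = (13.2781,4.4556)
p' = p + 1/8·F = (-10.3402,-6.4430)

Fx=13.2781 Fy=4.4556 x'=-10.3402 y'=-6.4430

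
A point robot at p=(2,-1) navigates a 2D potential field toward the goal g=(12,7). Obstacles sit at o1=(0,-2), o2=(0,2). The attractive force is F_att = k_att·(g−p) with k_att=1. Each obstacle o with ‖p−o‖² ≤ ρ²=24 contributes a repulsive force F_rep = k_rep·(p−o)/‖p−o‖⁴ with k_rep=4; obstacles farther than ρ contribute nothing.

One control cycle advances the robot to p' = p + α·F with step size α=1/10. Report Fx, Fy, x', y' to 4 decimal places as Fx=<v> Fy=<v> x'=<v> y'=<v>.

Fx=10.3673 Fy=8.0890 x'=3.0367 y'=-0.1911

F_att = 1·(g−p) = 1·(10,8) = (10.0000,8.0000)
o1: d²=5 ≤ ρ²=24; F_rep = 4·(2,1)/5² = (0.3200,0.1600)
o2: d²=13 ≤ ρ²=24; F_rep = 4·(2,-3)/13² = (0.0473,-0.0710)
F = F_att + ΣF_rep = (10.3673,8.0890)
p' = p + 1/10·F = (3.0367,-0.1911)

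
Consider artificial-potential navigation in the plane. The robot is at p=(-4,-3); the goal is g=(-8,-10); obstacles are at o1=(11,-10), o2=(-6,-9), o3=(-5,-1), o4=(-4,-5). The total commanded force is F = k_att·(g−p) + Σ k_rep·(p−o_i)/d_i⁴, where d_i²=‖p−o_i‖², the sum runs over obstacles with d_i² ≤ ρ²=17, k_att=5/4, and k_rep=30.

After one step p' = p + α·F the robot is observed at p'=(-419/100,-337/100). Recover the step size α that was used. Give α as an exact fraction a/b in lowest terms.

F_att = 5/4·(g−p) = 5/4·(-4,-7) = (-5.0000,-8.7500)
o1: d²=274 > ρ²=17 → inactive
o2: d²=40 > ρ²=17 → inactive
o3: d²=5 ≤ ρ²=17; F_rep = 30·(1,-2)/5² = (1.2000,-2.4000)
o4: d²=4 ≤ ρ²=17; F_rep = 30·(0,2)/4² = (0.0000,3.7500)
F = F_att + ΣF_rep = (-3.8000,-7.4000)
Δp = p'−p = (-0.1900,-0.3700); α = Δx/Fx = (-19/100) / (-19/5) = 1/20
check: Δy/Fy = (-37/100) / (-37/5) = 1/20 ✓

α = 1/20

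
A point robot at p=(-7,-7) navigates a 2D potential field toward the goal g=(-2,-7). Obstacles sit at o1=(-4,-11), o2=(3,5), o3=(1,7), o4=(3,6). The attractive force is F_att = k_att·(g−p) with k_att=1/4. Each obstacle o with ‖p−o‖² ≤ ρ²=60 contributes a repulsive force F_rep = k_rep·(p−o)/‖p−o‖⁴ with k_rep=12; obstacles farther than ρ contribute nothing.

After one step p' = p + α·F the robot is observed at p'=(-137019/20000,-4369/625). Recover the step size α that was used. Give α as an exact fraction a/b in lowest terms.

α = 1/8

F_att = 1/4·(g−p) = 1/4·(5,0) = (1.2500,0.0000)
o1: d²=25 ≤ ρ²=60; F_rep = 12·(-3,4)/25² = (-0.0576,0.0768)
o2: d²=244 > ρ²=60 → inactive
o3: d²=260 > ρ²=60 → inactive
o4: d²=269 > ρ²=60 → inactive
F = F_att + ΣF_rep = (1.1924,0.0768)
Δp = p'−p = (0.1490,0.0096); α = Δx/Fx = (2981/20000) / (2981/2500) = 1/8
check: Δy/Fy = (6/625) / (48/625) = 1/8 ✓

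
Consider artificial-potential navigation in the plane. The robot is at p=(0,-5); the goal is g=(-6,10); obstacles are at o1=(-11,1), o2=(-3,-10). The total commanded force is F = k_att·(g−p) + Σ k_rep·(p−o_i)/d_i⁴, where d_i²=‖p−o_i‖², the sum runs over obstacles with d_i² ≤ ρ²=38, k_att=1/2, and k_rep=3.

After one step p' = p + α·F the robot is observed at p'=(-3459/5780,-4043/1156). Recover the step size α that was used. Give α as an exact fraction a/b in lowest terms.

α = 1/5

F_att = 1/2·(g−p) = 1/2·(-6,15) = (-3.0000,7.5000)
o1: d²=157 > ρ²=38 → inactive
o2: d²=34 ≤ ρ²=38; F_rep = 3·(3,5)/34² = (0.0078,0.0130)
F = F_att + ΣF_rep = (-2.9922,7.5130)
Δp = p'−p = (-0.5984,1.5026); α = Δx/Fx = (-3459/5780) / (-3459/1156) = 1/5
check: Δy/Fy = (1737/1156) / (8685/1156) = 1/5 ✓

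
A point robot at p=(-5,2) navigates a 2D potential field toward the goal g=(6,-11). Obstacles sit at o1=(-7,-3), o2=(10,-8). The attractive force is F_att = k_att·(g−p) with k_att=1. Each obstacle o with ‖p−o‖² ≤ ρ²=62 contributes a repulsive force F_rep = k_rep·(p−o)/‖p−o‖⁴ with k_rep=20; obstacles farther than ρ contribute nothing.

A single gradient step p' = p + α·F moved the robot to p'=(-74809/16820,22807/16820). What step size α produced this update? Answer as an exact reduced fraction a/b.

α = 1/20

F_att = 1·(g−p) = 1·(11,-13) = (11.0000,-13.0000)
o1: d²=29 ≤ ρ²=62; F_rep = 20·(2,5)/29² = (0.0476,0.1189)
o2: d²=325 > ρ²=62 → inactive
F = F_att + ΣF_rep = (11.0476,-12.8811)
Δp = p'−p = (0.5524,-0.6441); α = Δx/Fx = (9291/16820) / (9291/841) = 1/20
check: Δy/Fy = (-10833/16820) / (-10833/841) = 1/20 ✓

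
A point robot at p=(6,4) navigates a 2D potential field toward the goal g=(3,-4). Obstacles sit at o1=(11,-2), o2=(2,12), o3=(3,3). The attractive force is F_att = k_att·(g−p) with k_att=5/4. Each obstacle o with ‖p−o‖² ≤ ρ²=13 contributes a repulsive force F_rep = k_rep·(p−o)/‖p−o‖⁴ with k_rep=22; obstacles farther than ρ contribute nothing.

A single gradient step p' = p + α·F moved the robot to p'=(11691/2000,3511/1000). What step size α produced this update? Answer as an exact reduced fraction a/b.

α = 1/20

F_att = 5/4·(g−p) = 5/4·(-3,-8) = (-3.7500,-10.0000)
o1: d²=61 > ρ²=13 → inactive
o2: d²=80 > ρ²=13 → inactive
o3: d²=10 ≤ ρ²=13; F_rep = 22·(3,1)/10² = (0.6600,0.2200)
F = F_att + ΣF_rep = (-3.0900,-9.7800)
Δp = p'−p = (-0.1545,-0.4890); α = Δx/Fx = (-309/2000) / (-309/100) = 1/20
check: Δy/Fy = (-489/1000) / (-489/50) = 1/20 ✓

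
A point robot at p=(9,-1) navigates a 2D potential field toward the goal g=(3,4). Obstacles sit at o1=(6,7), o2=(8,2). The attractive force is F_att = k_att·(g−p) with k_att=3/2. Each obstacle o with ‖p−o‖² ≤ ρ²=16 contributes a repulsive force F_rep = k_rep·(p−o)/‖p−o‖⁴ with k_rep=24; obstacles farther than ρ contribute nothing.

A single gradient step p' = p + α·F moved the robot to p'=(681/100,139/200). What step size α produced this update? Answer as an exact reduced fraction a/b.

α = 1/4

F_att = 3/2·(g−p) = 3/2·(-6,5) = (-9.0000,7.5000)
o1: d²=73 > ρ²=16 → inactive
o2: d²=10 ≤ ρ²=16; F_rep = 24·(1,-3)/10² = (0.2400,-0.7200)
F = F_att + ΣF_rep = (-8.7600,6.7800)
Δp = p'−p = (-2.1900,1.6950); α = Δx/Fx = (-219/100) / (-219/25) = 1/4
check: Δy/Fy = (339/200) / (339/50) = 1/4 ✓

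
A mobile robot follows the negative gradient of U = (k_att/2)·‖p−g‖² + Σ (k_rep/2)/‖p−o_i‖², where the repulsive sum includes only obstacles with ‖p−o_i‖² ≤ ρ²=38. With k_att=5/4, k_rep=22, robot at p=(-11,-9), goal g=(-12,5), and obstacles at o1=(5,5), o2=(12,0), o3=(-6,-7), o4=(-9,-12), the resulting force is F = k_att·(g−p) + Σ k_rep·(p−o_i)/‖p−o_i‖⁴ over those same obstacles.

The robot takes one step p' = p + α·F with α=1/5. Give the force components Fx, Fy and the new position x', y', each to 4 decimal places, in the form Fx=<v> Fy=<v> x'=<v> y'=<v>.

Fx=-1.6412 Fy=17.8382 x'=-11.3282 y'=-5.4324

F_att = 5/4·(g−p) = 5/4·(-1,14) = (-1.2500,17.5000)
o1: d²=452 > ρ²=38 → inactive
o2: d²=610 > ρ²=38 → inactive
o3: d²=29 ≤ ρ²=38; F_rep = 22·(-5,-2)/29² = (-0.1308,-0.0523)
o4: d²=13 ≤ ρ²=38; F_rep = 22·(-2,3)/13² = (-0.2604,0.3905)
F = F_att + ΣF_rep = (-1.6412,17.8382)
p' = p + 1/5·F = (-11.3282,-5.4324)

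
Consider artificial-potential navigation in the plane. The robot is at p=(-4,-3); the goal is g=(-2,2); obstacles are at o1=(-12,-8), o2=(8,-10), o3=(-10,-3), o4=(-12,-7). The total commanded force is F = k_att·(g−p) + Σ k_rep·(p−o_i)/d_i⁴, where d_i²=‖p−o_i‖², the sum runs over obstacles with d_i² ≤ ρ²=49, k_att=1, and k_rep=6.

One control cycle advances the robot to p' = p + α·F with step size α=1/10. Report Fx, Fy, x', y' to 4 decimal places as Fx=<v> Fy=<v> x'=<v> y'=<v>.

F_att = 1·(g−p) = 1·(2,5) = (2.0000,5.0000)
o1: d²=89 > ρ²=49 → inactive
o2: d²=193 > ρ²=49 → inactive
o3: d²=36 ≤ ρ²=49; F_rep = 6·(6,0)/36² = (0.0278,0.0000)
o4: d²=80 > ρ²=49 → inactive
F = F_att + ΣF_rep = (2.0278,5.0000)
p' = p + 1/10·F = (-3.7972,-2.5000)

Fx=2.0278 Fy=5.0000 x'=-3.7972 y'=-2.5000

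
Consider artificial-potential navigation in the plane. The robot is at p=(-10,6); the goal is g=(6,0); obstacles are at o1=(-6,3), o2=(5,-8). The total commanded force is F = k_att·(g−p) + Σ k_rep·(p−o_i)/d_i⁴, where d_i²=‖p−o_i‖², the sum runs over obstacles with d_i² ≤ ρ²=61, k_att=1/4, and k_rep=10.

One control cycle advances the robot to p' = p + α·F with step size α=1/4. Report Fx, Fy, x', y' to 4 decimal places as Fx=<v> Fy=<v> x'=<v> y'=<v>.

F_att = 1/4·(g−p) = 1/4·(16,-6) = (4.0000,-1.5000)
o1: d²=25 ≤ ρ²=61; F_rep = 10·(-4,3)/25² = (-0.0640,0.0480)
o2: d²=421 > ρ²=61 → inactive
F = F_att + ΣF_rep = (3.9360,-1.4520)
p' = p + 1/4·F = (-9.0160,5.6370)

Fx=3.9360 Fy=-1.4520 x'=-9.0160 y'=5.6370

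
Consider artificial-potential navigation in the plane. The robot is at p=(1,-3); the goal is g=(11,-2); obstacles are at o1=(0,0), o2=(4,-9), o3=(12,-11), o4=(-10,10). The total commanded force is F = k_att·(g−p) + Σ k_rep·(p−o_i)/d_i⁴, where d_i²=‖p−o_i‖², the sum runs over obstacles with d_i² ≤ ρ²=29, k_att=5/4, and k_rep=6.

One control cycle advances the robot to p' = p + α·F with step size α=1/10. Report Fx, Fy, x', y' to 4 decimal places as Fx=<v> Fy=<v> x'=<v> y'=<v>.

F_att = 5/4·(g−p) = 5/4·(10,1) = (12.5000,1.2500)
o1: d²=10 ≤ ρ²=29; F_rep = 6·(1,-3)/10² = (0.0600,-0.1800)
o2: d²=45 > ρ²=29 → inactive
o3: d²=185 > ρ²=29 → inactive
o4: d²=290 > ρ²=29 → inactive
F = F_att + ΣF_rep = (12.5600,1.0700)
p' = p + 1/10·F = (2.2560,-2.8930)

Fx=12.5600 Fy=1.0700 x'=2.2560 y'=-2.8930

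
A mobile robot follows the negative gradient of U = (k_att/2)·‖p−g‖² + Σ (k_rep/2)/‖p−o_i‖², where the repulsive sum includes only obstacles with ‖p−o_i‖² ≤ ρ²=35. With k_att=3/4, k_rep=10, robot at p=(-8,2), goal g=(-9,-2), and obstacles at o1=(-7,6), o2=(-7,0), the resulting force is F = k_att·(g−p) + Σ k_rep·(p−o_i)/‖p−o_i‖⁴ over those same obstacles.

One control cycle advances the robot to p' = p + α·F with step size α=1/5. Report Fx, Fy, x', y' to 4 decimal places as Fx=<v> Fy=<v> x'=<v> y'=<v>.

F_att = 3/4·(g−p) = 3/4·(-1,-4) = (-0.7500,-3.0000)
o1: d²=17 ≤ ρ²=35; F_rep = 10·(-1,-4)/17² = (-0.0346,-0.1384)
o2: d²=5 ≤ ρ²=35; F_rep = 10·(-1,2)/5² = (-0.4000,0.8000)
F = F_att + ΣF_rep = (-1.1846,-2.3384)
p' = p + 1/5·F = (-8.2369,1.5323)

Fx=-1.1846 Fy=-2.3384 x'=-8.2369 y'=1.5323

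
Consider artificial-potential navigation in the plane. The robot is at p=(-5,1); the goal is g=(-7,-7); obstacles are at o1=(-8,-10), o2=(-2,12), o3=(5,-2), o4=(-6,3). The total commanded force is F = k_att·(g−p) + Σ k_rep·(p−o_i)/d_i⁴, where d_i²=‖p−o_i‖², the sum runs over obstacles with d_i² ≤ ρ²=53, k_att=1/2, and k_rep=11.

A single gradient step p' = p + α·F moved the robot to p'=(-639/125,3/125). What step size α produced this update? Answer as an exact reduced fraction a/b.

α = 1/5

F_att = 1/2·(g−p) = 1/2·(-2,-8) = (-1.0000,-4.0000)
o1: d²=130 > ρ²=53 → inactive
o2: d²=130 > ρ²=53 → inactive
o3: d²=109 > ρ²=53 → inactive
o4: d²=5 ≤ ρ²=53; F_rep = 11·(1,-2)/5² = (0.4400,-0.8800)
F = F_att + ΣF_rep = (-0.5600,-4.8800)
Δp = p'−p = (-0.1120,-0.9760); α = Δx/Fx = (-14/125) / (-14/25) = 1/5
check: Δy/Fy = (-122/125) / (-122/25) = 1/5 ✓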